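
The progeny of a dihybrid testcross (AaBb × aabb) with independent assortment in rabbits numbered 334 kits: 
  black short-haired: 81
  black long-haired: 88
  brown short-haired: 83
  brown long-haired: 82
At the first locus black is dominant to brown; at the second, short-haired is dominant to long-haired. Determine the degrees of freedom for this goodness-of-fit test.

A dihybrid testcross with independent assortment gives a 1:1:1:1 ratio.
A goodness-of-fit test with 4 phenotype classes has df = 4 − 1 = 3.

3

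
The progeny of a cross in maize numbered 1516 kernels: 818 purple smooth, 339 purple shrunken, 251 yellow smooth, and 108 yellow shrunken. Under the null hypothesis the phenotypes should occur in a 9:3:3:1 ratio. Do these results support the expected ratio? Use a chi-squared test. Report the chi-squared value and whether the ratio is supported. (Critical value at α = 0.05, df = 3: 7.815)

Under the 9:3:3:1 hypothesis (Σ ratio = 16, N = 1516):
  purple smooth: 1516 × 9/16 = 852.75
  purple shrunken: 1516 × 3/16 = 284.25
  yellow smooth: 1516 × 3/16 = 284.25
  yellow shrunken: 1516 × 1/16 = 94.75
χ² = Σ (O − E)² / E
  purple smooth: (818 − 852.75)² / 852.75 = 1.4161
  purple shrunken: (339 − 284.25)² / 284.25 = 10.5455
  yellow smooth: (251 − 284.25)² / 284.25 = 3.8894
  yellow shrunken: (108 − 94.75)² / 94.75 = 1.8529
χ² = 1.4161 + 10.5455 + 3.8894 + 1.8529 = 17.7039 ≈ 17.704
Degrees of freedom = 4 − 1 = 3; critical value at α = 0.05 is 7.815.
Since 17.704 > 7.815, we reject the null hypothesis — the data do not fit the 9:3:3:1 ratio.

17.704; not consistent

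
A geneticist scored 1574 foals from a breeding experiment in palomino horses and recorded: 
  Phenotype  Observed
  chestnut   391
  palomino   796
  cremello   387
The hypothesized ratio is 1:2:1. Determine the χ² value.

Under the 1:2:1 hypothesis (Σ ratio = 4, N = 1574):
  chestnut: 1574 × 1/4 = 393.5
  palomino: 1574 × 2/4 = 787
  cremello: 1574 × 1/4 = 393.5
χ² = Σ (O − E)² / E
  chestnut: (391 − 393.5)² / 393.5 = 0.0159
  palomino: (796 − 787)² / 787 = 0.1029
  cremello: (387 − 393.5)² / 393.5 = 0.1074
χ² = 0.0159 + 0.1029 + 0.1074 = 0.2262 ≈ 0.226

0.226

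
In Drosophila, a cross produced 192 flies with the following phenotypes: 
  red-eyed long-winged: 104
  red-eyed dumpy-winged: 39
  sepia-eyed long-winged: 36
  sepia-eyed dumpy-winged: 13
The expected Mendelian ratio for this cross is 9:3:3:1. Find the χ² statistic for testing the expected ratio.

Total ratio parts = 16. Expected numbers out of 192:
  red-eyed long-winged: 192 × 9/16 = 108
  red-eyed dumpy-winged: 192 × 3/16 = 36
  sepia-eyed long-winged: 192 × 3/16 = 36
  sepia-eyed dumpy-winged: 192 × 1/16 = 12
χ² = Σ (O − E)² / E
  red-eyed long-winged: (104 − 108)² / 108 = 0.1481
  red-eyed dumpy-winged: (39 − 36)² / 36 = 0.2500
  sepia-eyed long-winged: (36 − 36)² / 36 = 0.0000
  sepia-eyed dumpy-winged: (13 − 12)² / 12 = 0.0833
χ² = 0.1481 + 0.2500 + 0.0000 + 0.0833 = 0.4814 ≈ 0.481

0.481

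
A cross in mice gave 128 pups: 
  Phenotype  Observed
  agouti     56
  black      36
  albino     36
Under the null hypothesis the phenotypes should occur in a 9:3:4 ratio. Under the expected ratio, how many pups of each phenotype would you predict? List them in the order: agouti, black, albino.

The 9:3:4 ratio has 16 parts, so with N = 128 the expected counts are:
  agouti: 128 × 9/16 = 72
  black: 128 × 3/16 = 24
  albino: 128 × 4/16 = 32

72, 24, 32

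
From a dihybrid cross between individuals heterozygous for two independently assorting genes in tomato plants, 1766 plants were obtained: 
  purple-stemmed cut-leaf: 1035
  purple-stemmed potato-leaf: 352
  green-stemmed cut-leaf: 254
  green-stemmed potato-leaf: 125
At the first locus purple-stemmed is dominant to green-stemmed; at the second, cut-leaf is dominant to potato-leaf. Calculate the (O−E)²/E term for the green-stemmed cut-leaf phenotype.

A dihybrid F₂ with independent assortment and complete dominance at both loci gives a 9:3:3:1 phenotypic ratio.
Expected counts for N = 1766 under a 9:3:3:1 ratio (total parts = 16):
  purple-stemmed cut-leaf: 1766 × 9/16 = 993.375
  purple-stemmed potato-leaf: 1766 × 3/16 = 331.125
  green-stemmed cut-leaf: 1766 × 3/16 = 331.125
  green-stemmed potato-leaf: 1766 × 1/16 = 110.375
Contribution of green-stemmed cut-leaf: (254 − 331.125)² / 331.125 = 17.9638

17.964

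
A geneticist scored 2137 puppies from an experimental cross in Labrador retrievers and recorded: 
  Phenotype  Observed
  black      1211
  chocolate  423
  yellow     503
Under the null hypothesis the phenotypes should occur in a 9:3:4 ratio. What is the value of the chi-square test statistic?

The 9:3:4 ratio has 16 parts, so with N = 2137 the expected counts are:
  black: 2137 × 9/16 = 1202.0625
  chocolate: 2137 × 3/16 = 400.6875
  yellow: 2137 × 4/16 = 534.25
χ² = Σ (O − E)² / E
  black: (1211 − 1202.0625)² / 1202.0625 = 0.0665
  chocolate: (423 − 400.6875)² / 400.6875 = 1.2425
  yellow: (503 − 534.25)² / 534.25 = 1.8279
χ² = 0.0665 + 1.2425 + 1.8279 = 3.1369 ≈ 3.137

3.137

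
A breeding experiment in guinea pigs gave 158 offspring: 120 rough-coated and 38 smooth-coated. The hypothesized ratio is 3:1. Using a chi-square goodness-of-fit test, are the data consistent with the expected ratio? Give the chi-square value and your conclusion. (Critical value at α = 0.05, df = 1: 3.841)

Expected counts for N = 158 under a 3:1 ratio (total parts = 4):
  rough-coated: 158 × 3/4 = 118.5
  smooth-coated: 158 × 1/4 = 39.5
χ² = Σ (O − E)² / E
  rough-coated: (120 − 118.5)² / 118.5 = 0.0190
  smooth-coated: (38 − 39.5)² / 39.5 = 0.0570
χ² = 0.0190 + 0.0570 = 0.076
Degrees of freedom = 2 − 1 = 1; critical value at α = 0.05 is 3.841.
Since 0.076 < 3.841, we fail to reject the null hypothesis — the data are consistent with the 3:1 ratio.

0.076; consistent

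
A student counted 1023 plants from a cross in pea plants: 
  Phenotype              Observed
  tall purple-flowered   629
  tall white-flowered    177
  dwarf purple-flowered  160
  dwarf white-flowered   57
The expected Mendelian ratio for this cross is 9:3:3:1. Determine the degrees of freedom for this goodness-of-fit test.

3

A goodness-of-fit test with 4 phenotype classes has df = 4 − 1 = 3.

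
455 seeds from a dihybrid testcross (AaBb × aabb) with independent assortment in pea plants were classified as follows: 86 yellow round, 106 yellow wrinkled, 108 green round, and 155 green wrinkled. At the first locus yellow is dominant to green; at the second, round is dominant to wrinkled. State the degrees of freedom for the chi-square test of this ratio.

A dihybrid testcross with independent assortment gives a 1:1:1:1 ratio.
A goodness-of-fit test with 4 phenotype classes has df = 4 − 1 = 3.

3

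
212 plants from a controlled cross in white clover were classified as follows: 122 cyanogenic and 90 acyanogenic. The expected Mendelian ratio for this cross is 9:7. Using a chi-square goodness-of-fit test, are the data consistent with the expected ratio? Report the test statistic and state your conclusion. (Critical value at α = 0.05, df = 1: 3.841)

0.145; consistent

Under the 9:7 hypothesis (Σ ratio = 16, N = 212):
  cyanogenic: 212 × 9/16 = 119.25
  acyanogenic: 212 × 7/16 = 92.75
χ² = Σ (O − E)² / E
  cyanogenic: (122 − 119.25)² / 119.25 = 0.0634
  acyanogenic: (90 − 92.75)² / 92.75 = 0.0815
χ² = 0.0634 + 0.0815 = 0.1449 ≈ 0.145
Degrees of freedom = 2 − 1 = 1; critical value at α = 0.05 is 3.841.
Since 0.145 < 3.841, we fail to reject the null hypothesis — the data are consistent with the 9:7 ratio.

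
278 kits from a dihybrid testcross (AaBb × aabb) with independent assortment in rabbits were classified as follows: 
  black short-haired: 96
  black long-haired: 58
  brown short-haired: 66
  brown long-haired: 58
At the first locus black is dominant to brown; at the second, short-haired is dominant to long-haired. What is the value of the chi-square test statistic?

A dihybrid testcross with independent assortment gives a 1:1:1:1 ratio.
Under the 1:1:1:1 hypothesis (Σ ratio = 4, N = 278):
  black short-haired: 278 × 1/4 = 69.5
  black long-haired: 278 × 1/4 = 69.5
  brown short-haired: 278 × 1/4 = 69.5
  brown long-haired: 278 × 1/4 = 69.5
χ² = Σ (O − E)² / E
  black short-haired: (96 − 69.5)² / 69.5 = 10.1043
  black long-haired: (58 − 69.5)² / 69.5 = 1.9029
  brown short-haired: (66 − 69.5)² / 69.5 = 0.1763
  brown long-haired: (58 − 69.5)² / 69.5 = 1.9029
χ² = 10.1043 + 1.9029 + 0.1763 + 1.9029 = 14.0864 ≈ 14.086

14.086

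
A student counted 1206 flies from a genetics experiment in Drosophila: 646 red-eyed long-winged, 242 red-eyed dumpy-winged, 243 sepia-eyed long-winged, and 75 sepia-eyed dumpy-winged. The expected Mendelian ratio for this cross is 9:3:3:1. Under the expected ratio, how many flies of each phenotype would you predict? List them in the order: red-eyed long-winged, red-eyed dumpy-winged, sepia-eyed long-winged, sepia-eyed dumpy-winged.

Total ratio parts = 16. Expected numbers out of 1206:
  red-eyed long-winged: 1206 × 9/16 = 678.375
  red-eyed dumpy-winged: 1206 × 3/16 = 226.125
  sepia-eyed long-winged: 1206 × 3/16 = 226.125
  sepia-eyed dumpy-winged: 1206 × 1/16 = 75.375

678.375, 226.125, 226.125, 75.375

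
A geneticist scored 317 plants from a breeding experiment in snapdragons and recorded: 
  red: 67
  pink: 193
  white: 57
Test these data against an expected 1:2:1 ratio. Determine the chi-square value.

15.650

The 1:2:1 ratio has 4 parts, so with N = 317 the expected counts are:
  red: 317 × 1/4 = 79.25
  pink: 317 × 2/4 = 158.5
  white: 317 × 1/4 = 79.25
χ² = Σ (O − E)² / E
  red: (67 − 79.25)² / 79.25 = 1.8935
  pink: (193 − 158.5)² / 158.5 = 7.5095
  white: (57 − 79.25)² / 79.25 = 6.2468
χ² = 1.8935 + 7.5095 + 6.2468 = 15.6498 ≈ 15.650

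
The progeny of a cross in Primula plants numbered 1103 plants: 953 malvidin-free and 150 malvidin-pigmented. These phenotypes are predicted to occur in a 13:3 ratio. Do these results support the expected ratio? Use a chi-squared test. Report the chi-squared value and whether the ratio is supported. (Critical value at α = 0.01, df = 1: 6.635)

The 13:3 ratio has 16 parts, so with N = 1103 the expected counts are:
  malvidin-free: 1103 × 13/16 = 896.1875
  malvidin-pigmented: 1103 × 3/16 = 206.8125
χ² = Σ (O − E)² / E
  malvidin-free: (953 − 896.1875)² / 896.1875 = 3.6015
  malvidin-pigmented: (150 − 206.8125)² / 206.8125 = 15.6067
χ² = 3.6015 + 15.6067 = 19.2082 ≈ 19.208
Degrees of freedom = 2 − 1 = 1; critical value at α = 0.01 is 6.635.
Since 19.208 > 6.635, we reject the null hypothesis — the data do not fit the 13:3 ratio.

19.208; not consistent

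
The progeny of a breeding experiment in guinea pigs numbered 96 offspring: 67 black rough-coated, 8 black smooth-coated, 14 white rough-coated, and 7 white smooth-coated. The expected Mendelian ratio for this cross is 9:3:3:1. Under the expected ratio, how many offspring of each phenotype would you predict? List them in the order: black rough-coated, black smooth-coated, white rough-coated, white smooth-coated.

Total ratio parts = 16. Expected numbers out of 96:
  black rough-coated: 96 × 9/16 = 54
  black smooth-coated: 96 × 3/16 = 18
  white rough-coated: 96 × 3/16 = 18
  white smooth-coated: 96 × 1/16 = 6

54, 18, 18, 6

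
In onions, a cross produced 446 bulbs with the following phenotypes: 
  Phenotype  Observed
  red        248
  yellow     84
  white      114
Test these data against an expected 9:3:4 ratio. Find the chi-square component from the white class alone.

0.056

Expected counts for N = 446 under a 9:3:4 ratio (total parts = 16):
  red: 446 × 9/16 = 250.875
  yellow: 446 × 3/16 = 83.625
  white: 446 × 4/16 = 111.5
Contribution of white: (114 − 111.5)² / 111.5 = 0.0561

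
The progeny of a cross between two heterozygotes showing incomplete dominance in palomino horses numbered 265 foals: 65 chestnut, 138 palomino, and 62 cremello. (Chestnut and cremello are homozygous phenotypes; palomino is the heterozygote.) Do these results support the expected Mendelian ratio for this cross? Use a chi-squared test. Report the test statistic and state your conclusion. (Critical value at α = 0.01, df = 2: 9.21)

With incomplete dominance, a heterozygote × heterozygote cross gives a 1:2:1 phenotypic ratio.
Expected counts for N = 265 under a 1:2:1 ratio (total parts = 4):
  chestnut: 265 × 1/4 = 66.25
  palomino: 265 × 2/4 = 132.5
  cremello: 265 × 1/4 = 66.25
χ² = Σ (O − E)² / E
  chestnut: (65 − 66.25)² / 66.25 = 0.0236
  palomino: (138 − 132.5)² / 132.5 = 0.2283
  cremello: (62 − 66.25)² / 66.25 = 0.2726
χ² = 0.0236 + 0.2283 + 0.2726 = 0.5245 ≈ 0.525
Degrees of freedom = 3 − 1 = 2; critical value at α = 0.01 is 9.21.
Since 0.525 < 9.21, we fail to reject the null hypothesis — the data are consistent with the 1:2:1 ratio.

0.525; consistent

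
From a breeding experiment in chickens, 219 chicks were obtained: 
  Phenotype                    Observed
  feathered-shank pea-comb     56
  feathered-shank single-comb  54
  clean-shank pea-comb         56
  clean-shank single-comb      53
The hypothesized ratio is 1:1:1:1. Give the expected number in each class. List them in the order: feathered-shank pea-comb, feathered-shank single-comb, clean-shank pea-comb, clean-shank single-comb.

Expected counts for N = 219 under a 1:1:1:1 ratio (total parts = 4):
  feathered-shank pea-comb: 219 × 1/4 = 54.75
  feathered-shank single-comb: 219 × 1/4 = 54.75
  clean-shank pea-comb: 219 × 1/4 = 54.75
  clean-shank single-comb: 219 × 1/4 = 54.75

54.75, 54.75, 54.75, 54.75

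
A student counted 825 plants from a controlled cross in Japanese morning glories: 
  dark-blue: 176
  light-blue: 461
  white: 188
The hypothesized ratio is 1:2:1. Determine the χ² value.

The 1:2:1 ratio has 4 parts, so with N = 825 the expected counts are:
  dark-blue: 825 × 1/4 = 206.25
  light-blue: 825 × 2/4 = 412.5
  white: 825 × 1/4 = 206.25
χ² = Σ (O − E)² / E
  dark-blue: (176 − 206.25)² / 206.25 = 4.4367
  light-blue: (461 − 412.5)² / 412.5 = 5.7024
  white: (188 − 206.25)² / 206.25 = 1.6148
χ² = 4.4367 + 5.7024 + 1.6148 = 11.7539 ≈ 11.754

11.754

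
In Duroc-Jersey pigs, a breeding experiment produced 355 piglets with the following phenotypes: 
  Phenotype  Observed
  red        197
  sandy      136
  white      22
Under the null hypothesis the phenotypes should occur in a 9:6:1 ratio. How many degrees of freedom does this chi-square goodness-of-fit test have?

A goodness-of-fit test with 3 phenotype classes has df = 3 − 1 = 2.

2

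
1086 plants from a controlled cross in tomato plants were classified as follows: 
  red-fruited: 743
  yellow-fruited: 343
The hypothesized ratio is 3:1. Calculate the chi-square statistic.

Expected counts for N = 1086 under a 3:1 ratio (total parts = 4):
  red-fruited: 1086 × 3/4 = 814.5
  yellow-fruited: 1086 × 1/4 = 271.5
χ² = Σ (O − E)² / E
  red-fruited: (743 − 814.5)² / 814.5 = 6.2766
  yellow-fruited: (343 − 271.5)² / 271.5 = 18.8297
χ² = 6.2766 + 18.8297 = 25.1063 ≈ 25.106

25.106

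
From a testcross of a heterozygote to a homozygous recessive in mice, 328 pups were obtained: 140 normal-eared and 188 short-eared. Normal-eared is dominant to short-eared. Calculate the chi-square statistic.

A testcross of a heterozygote (Aa × aa) gives a 1:1 phenotypic ratio.
Total ratio parts = 2. Expected numbers out of 328:
  normal-eared: 328 × 1/2 = 164
  short-eared: 328 × 1/2 = 164
χ² = Σ (O − E)² / E
  normal-eared: (140 − 164)² / 164 = 3.5122
  short-eared: (188 − 164)² / 164 = 3.5122
χ² = 3.5122 + 3.5122 = 7.0244 ≈ 7.024

7.024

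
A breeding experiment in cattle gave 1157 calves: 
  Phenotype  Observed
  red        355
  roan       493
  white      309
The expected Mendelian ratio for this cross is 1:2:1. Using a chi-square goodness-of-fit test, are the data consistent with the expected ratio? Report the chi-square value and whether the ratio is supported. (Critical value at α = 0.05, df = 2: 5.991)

Under the 1:2:1 hypothesis (Σ ratio = 4, N = 1157):
  red: 1157 × 1/4 = 289.25
  roan: 1157 × 2/4 = 578.5
  white: 1157 × 1/4 = 289.25
χ² = Σ (O − E)² / E
  red: (355 − 289.25)² / 289.25 = 14.9458
  roan: (493 − 578.5)² / 578.5 = 12.6366
  white: (309 − 289.25)² / 289.25 = 1.3485
χ² = 14.9458 + 12.6366 + 1.3485 = 28.9309 ≈ 28.931
Degrees of freedom = 3 − 1 = 2; critical value at α = 0.05 is 5.991.
Since 28.931 > 5.991, we reject the null hypothesis — the data do not fit the 1:2:1 ratio.

28.931; not consistent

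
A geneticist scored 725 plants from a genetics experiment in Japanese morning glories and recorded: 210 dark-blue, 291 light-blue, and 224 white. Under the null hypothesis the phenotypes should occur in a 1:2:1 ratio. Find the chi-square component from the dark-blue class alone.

Expected counts for N = 725 under a 1:2:1 ratio (total parts = 4):
  dark-blue: 725 × 1/4 = 181.25
  light-blue: 725 × 2/4 = 362.5
  white: 725 × 1/4 = 181.25
Contribution of dark-blue: (210 − 181.25)² / 181.25 = 4.5603

4.560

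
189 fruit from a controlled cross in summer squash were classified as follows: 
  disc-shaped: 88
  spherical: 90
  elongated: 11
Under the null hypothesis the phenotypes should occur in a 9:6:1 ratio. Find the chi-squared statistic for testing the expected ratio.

The 9:6:1 ratio has 16 parts, so with N = 189 the expected counts are:
  disc-shaped: 189 × 9/16 = 106.3125
  spherical: 189 × 6/16 = 70.875
  elongated: 189 × 1/16 = 11.8125
χ² = Σ (O − E)² / E
  disc-shaped: (88 − 106.3125)² / 106.3125 = 3.1544
  spherical: (90 − 70.875)² / 70.875 = 5.1607
  elongated: (11 − 11.8125)² / 11.8125 = 0.0559
χ² = 3.1544 + 5.1607 + 0.0559 = 8.371

8.371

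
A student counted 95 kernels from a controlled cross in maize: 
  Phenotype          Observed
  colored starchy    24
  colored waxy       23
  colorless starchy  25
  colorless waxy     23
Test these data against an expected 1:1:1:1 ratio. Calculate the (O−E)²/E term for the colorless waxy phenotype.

0.024

The 1:1:1:1 ratio has 4 parts, so with N = 95 the expected counts are:
  colored starchy: 95 × 1/4 = 23.75
  colored waxy: 95 × 1/4 = 23.75
  colorless starchy: 95 × 1/4 = 23.75
  colorless waxy: 95 × 1/4 = 23.75
Contribution of colorless waxy: (23 − 23.75)² / 23.75 = 0.0237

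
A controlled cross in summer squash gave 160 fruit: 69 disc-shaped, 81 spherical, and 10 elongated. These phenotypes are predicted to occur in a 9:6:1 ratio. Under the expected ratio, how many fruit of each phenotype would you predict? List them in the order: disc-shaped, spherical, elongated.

90, 60, 10

Expected counts for N = 160 under a 9:6:1 ratio (total parts = 16):
  disc-shaped: 160 × 9/16 = 90
  spherical: 160 × 6/16 = 60
  elongated: 160 × 1/16 = 10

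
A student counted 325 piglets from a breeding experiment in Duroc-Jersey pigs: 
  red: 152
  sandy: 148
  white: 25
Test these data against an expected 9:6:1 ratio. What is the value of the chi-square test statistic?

The 9:6:1 ratio has 16 parts, so with N = 325 the expected counts are:
  red: 325 × 9/16 = 182.8125
  sandy: 325 × 6/16 = 121.875
  white: 325 × 1/16 = 20.3125
χ² = Σ (O − E)² / E
  red: (152 − 182.8125)² / 182.8125 = 5.1934
  sandy: (148 − 121.875)² / 121.875 = 5.6001
  white: (25 − 20.3125)² / 20.3125 = 1.0817
χ² = 5.1934 + 5.6001 + 1.0817 = 11.8752 ≈ 11.875

11.875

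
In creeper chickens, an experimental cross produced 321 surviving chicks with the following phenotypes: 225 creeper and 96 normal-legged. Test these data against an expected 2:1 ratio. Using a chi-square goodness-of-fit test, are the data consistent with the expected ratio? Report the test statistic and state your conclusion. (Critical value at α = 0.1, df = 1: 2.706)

1.696; consistent

Expected counts for N = 321 under a 2:1 ratio (total parts = 3):
  creeper: 321 × 2/3 = 214
  normal-legged: 321 × 1/3 = 107
χ² = Σ (O − E)² / E
  creeper: (225 − 214)² / 214 = 0.5654
  normal-legged: (96 − 107)² / 107 = 1.1308
χ² = 0.5654 + 1.1308 = 1.6962 ≈ 1.696
Degrees of freedom = 2 − 1 = 1; critical value at α = 0.1 is 2.706.
Since 1.696 < 2.706, we fail to reject the null hypothesis — the data are consistent with the 2:1 ratio.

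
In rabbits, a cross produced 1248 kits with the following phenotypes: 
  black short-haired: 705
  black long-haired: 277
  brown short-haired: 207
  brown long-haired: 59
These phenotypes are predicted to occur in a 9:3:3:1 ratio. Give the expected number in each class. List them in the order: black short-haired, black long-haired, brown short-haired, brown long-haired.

702, 234, 234, 78

Under the 9:3:3:1 hypothesis (Σ ratio = 16, N = 1248):
  black short-haired: 1248 × 9/16 = 702
  black long-haired: 1248 × 3/16 = 234
  brown short-haired: 1248 × 3/16 = 234
  brown long-haired: 1248 × 1/16 = 78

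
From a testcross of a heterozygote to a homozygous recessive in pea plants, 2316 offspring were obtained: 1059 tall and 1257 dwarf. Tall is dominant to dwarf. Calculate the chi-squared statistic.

16.927

A testcross of a heterozygote (Aa × aa) gives a 1:1 phenotypic ratio.
Expected counts for N = 2316 under a 1:1 ratio (total parts = 2):
  tall: 2316 × 1/2 = 1158
  dwarf: 2316 × 1/2 = 1158
χ² = Σ (O − E)² / E
  tall: (1059 − 1158)² / 1158 = 8.4637
  dwarf: (1257 − 1158)² / 1158 = 8.4637
χ² = 8.4637 + 8.4637 = 16.9274 ≈ 16.927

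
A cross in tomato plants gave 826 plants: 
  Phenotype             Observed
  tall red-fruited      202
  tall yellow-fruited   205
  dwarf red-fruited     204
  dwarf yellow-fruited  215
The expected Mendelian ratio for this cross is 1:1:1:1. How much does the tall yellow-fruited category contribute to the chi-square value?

The 1:1:1:1 ratio has 4 parts, so with N = 826 the expected counts are:
  tall red-fruited: 826 × 1/4 = 206.5
  tall yellow-fruited: 826 × 1/4 = 206.5
  dwarf red-fruited: 826 × 1/4 = 206.5
  dwarf yellow-fruited: 826 × 1/4 = 206.5
Contribution of tall yellow-fruited: (205 − 206.5)² / 206.5 = 0.0109

0.011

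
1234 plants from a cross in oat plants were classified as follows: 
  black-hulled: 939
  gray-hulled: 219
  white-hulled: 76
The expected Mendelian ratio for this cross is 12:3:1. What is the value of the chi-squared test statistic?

Total ratio parts = 16. Expected numbers out of 1234:
  black-hulled: 1234 × 12/16 = 925.5
  gray-hulled: 1234 × 3/16 = 231.375
  white-hulled: 1234 × 1/16 = 77.125
χ² = Σ (O − E)² / E
  black-hulled: (939 − 925.5)² / 925.5 = 0.1969
  gray-hulled: (219 − 231.375)² / 231.375 = 0.6619
  white-hulled: (76 − 77.125)² / 77.125 = 0.0164
χ² = 0.1969 + 0.6619 + 0.0164 = 0.8752 ≈ 0.875

0.875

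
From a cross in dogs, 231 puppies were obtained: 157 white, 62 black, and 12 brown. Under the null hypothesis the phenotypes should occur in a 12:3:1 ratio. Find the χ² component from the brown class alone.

The 12:3:1 ratio has 16 parts, so with N = 231 the expected counts are:
  white: 231 × 12/16 = 173.25
  black: 231 × 3/16 = 43.3125
  brown: 231 × 1/16 = 14.4375
Contribution of brown: (12 − 14.4375)² / 14.4375 = 0.4115

0.412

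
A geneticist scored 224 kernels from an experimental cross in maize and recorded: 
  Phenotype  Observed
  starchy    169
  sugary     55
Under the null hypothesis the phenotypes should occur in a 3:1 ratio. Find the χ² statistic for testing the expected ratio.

The 3:1 ratio has 4 parts, so with N = 224 the expected counts are:
  starchy: 224 × 3/4 = 168
  sugary: 224 × 1/4 = 56
χ² = Σ (O − E)² / E
  starchy: (169 − 168)² / 168 = 0.0060
  sugary: (55 − 56)² / 56 = 0.0179
χ² = 0.0060 + 0.0179 = 0.0239 ≈ 0.024

0.024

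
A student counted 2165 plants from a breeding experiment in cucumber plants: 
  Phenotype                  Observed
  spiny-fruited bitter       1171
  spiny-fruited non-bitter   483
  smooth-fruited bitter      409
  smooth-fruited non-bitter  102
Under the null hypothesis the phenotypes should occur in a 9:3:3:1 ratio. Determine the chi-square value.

The 9:3:3:1 ratio has 16 parts, so with N = 2165 the expected counts are:
  spiny-fruited bitter: 2165 × 9/16 = 1217.8125
  spiny-fruited non-bitter: 2165 × 3/16 = 405.9375
  smooth-fruited bitter: 2165 × 3/16 = 405.9375
  smooth-fruited non-bitter: 2165 × 1/16 = 135.3125
χ² = Σ (O − E)² / E
  spiny-fruited bitter: (1171 − 1217.8125)² / 1217.8125 = 1.7995
  spiny-fruited non-bitter: (483 − 405.9375)² / 405.9375 = 14.6294
  smooth-fruited bitter: (409 − 405.9375)² / 405.9375 = 0.0231
  smooth-fruited non-bitter: (102 − 135.3125)² / 135.3125 = 8.2012
χ² = 1.7995 + 14.6294 + 0.0231 + 8.2012 = 24.6532 ≈ 24.653

24.653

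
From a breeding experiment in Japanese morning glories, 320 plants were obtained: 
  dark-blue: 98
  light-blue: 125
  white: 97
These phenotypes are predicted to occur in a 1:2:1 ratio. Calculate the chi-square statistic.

15.319

Total ratio parts = 4. Expected numbers out of 320:
  dark-blue: 320 × 1/4 = 80
  light-blue: 320 × 2/4 = 160
  white: 320 × 1/4 = 80
χ² = Σ (O − E)² / E
  dark-blue: (98 − 80)² / 80 = 4.0500
  light-blue: (125 − 160)² / 160 = 7.6562
  white: (97 − 80)² / 80 = 3.6125
χ² = 4.0500 + 7.6562 + 3.6125 = 15.3187 ≈ 15.319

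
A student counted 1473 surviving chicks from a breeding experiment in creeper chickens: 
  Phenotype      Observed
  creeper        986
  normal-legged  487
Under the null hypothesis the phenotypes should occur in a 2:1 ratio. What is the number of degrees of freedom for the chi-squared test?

1

A goodness-of-fit test with 2 phenotype classes has df = 2 − 1 = 1.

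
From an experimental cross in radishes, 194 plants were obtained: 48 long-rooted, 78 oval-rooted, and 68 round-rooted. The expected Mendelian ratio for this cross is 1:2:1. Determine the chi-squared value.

11.567

Expected counts for N = 194 under a 1:2:1 ratio (total parts = 4):
  long-rooted: 194 × 1/4 = 48.5
  oval-rooted: 194 × 2/4 = 97
  round-rooted: 194 × 1/4 = 48.5
χ² = Σ (O − E)² / E
  long-rooted: (48 − 48.5)² / 48.5 = 0.0052
  oval-rooted: (78 − 97)² / 97 = 3.7216
  round-rooted: (68 − 48.5)² / 48.5 = 7.8402
χ² = 0.0052 + 3.7216 + 7.8402 = 11.567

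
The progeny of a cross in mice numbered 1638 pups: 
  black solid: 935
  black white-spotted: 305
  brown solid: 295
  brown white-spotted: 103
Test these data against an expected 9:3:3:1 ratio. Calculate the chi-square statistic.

Under the 9:3:3:1 hypothesis (Σ ratio = 16, N = 1638):
  black solid: 1638 × 9/16 = 921.375
  black white-spotted: 1638 × 3/16 = 307.125
  brown solid: 1638 × 3/16 = 307.125
  brown white-spotted: 1638 × 1/16 = 102.375
χ² = Σ (O − E)² / E
  black solid: (935 − 921.375)² / 921.375 = 0.2015
  black white-spotted: (305 − 307.125)² / 307.125 = 0.0147
  brown solid: (295 − 307.125)² / 307.125 = 0.4787
  brown white-spotted: (103 − 102.375)² / 102.375 = 0.0038
χ² = 0.2015 + 0.0147 + 0.4787 + 0.0038 = 0.6987 ≈ 0.699

0.699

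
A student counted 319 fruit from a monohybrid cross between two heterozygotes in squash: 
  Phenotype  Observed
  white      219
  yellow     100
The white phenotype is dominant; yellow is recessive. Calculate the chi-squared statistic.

For a monohybrid cross between heterozygotes with complete dominance, the expected phenotypic ratio is 3:1.
Expected counts for N = 319 under a 3:1 ratio (total parts = 4):
  white: 319 × 3/4 = 239.25
  yellow: 319 × 1/4 = 79.75
χ² = Σ (O − E)² / E
  white: (219 − 239.25)² / 239.25 = 1.7139
  yellow: (100 − 79.75)² / 79.75 = 5.1418
χ² = 1.7139 + 5.1418 = 6.8557 ≈ 6.856

6.856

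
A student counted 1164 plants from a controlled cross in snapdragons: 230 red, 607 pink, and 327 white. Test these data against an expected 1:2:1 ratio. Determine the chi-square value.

18.314

Expected counts for N = 1164 under a 1:2:1 ratio (total parts = 4):
  red: 1164 × 1/4 = 291
  pink: 1164 × 2/4 = 582
  white: 1164 × 1/4 = 291
χ² = Σ (O − E)² / E
  red: (230 − 291)² / 291 = 12.7869
  pink: (607 − 582)² / 582 = 1.0739
  white: (327 − 291)² / 291 = 4.4536
χ² = 12.7869 + 1.0739 + 4.4536 = 18.3144 ≈ 18.314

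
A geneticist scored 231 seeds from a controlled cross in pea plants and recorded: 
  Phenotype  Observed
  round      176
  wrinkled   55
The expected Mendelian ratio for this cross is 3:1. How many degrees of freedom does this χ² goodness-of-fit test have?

A goodness-of-fit test with 2 phenotype classes has df = 2 − 1 = 1.

1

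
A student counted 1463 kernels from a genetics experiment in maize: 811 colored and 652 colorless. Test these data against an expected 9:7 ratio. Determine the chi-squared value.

0.396

The 9:7 ratio has 16 parts, so with N = 1463 the expected counts are:
  colored: 1463 × 9/16 = 822.9375
  colorless: 1463 × 7/16 = 640.0625
χ² = Σ (O − E)² / E
  colored: (811 − 822.9375)² / 822.9375 = 0.1732
  colorless: (652 − 640.0625)² / 640.0625 = 0.2226
χ² = 0.1732 + 0.2226 = 0.3958 ≈ 0.396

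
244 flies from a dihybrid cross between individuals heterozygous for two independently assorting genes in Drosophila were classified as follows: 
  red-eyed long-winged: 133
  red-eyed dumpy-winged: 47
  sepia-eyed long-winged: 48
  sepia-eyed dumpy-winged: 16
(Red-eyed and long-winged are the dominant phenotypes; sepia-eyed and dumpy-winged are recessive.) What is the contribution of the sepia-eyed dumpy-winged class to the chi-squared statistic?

0.037

A dihybrid F₂ with independent assortment and complete dominance at both loci gives a 9:3:3:1 phenotypic ratio.
Expected counts for N = 244 under a 9:3:3:1 ratio (total parts = 16):
  red-eyed long-winged: 244 × 9/16 = 137.25
  red-eyed dumpy-winged: 244 × 3/16 = 45.75
  sepia-eyed long-winged: 244 × 3/16 = 45.75
  sepia-eyed dumpy-winged: 244 × 1/16 = 15.25
Contribution of sepia-eyed dumpy-winged: (16 − 15.25)² / 15.25 = 0.0369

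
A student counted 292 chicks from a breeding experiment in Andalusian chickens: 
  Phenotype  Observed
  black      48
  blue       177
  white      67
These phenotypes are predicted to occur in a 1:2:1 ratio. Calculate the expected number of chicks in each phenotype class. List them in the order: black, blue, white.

73, 146, 73

Expected counts for N = 292 under a 1:2:1 ratio (total parts = 4):
  black: 292 × 1/4 = 73
  blue: 292 × 2/4 = 146
  white: 292 × 1/4 = 73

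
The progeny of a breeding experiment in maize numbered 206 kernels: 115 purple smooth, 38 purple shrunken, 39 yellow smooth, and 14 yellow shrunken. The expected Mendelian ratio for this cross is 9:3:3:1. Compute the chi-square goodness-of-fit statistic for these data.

The 9:3:3:1 ratio has 16 parts, so with N = 206 the expected counts are:
  purple smooth: 206 × 9/16 = 115.875
  purple shrunken: 206 × 3/16 = 38.625
  yellow smooth: 206 × 3/16 = 38.625
  yellow shrunken: 206 × 1/16 = 12.875
χ² = Σ (O − E)² / E
  purple smooth: (115 − 115.875)² / 115.875 = 0.0066
  purple shrunken: (38 − 38.625)² / 38.625 = 0.0101
  yellow smooth: (39 − 38.625)² / 38.625 = 0.0036
  yellow shrunken: (14 − 12.875)² / 12.875 = 0.0983
χ² = 0.0066 + 0.0101 + 0.0036 + 0.0983 = 0.1186 ≈ 0.119

0.119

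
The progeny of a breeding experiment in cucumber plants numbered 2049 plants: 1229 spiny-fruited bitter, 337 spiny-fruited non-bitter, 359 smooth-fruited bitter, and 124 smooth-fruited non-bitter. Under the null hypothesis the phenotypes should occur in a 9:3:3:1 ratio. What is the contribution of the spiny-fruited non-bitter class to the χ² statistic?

Total ratio parts = 16. Expected numbers out of 2049:
  spiny-fruited bitter: 2049 × 9/16 = 1152.5625
  spiny-fruited non-bitter: 2049 × 3/16 = 384.1875
  smooth-fruited bitter: 2049 × 3/16 = 384.1875
  smooth-fruited non-bitter: 2049 × 1/16 = 128.0625
Contribution of spiny-fruited non-bitter: (337 − 384.1875)² / 384.1875 = 5.7958

5.796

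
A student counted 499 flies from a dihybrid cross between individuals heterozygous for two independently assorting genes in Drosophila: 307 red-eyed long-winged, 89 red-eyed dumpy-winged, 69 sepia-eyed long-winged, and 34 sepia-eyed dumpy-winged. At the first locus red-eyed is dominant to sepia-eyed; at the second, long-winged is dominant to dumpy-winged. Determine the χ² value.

9.391

A dihybrid F₂ with independent assortment and complete dominance at both loci gives a 9:3:3:1 phenotypic ratio.
Under the 9:3:3:1 hypothesis (Σ ratio = 16, N = 499):
  red-eyed long-winged: 499 × 9/16 = 280.6875
  red-eyed dumpy-winged: 499 × 3/16 = 93.5625
  sepia-eyed long-winged: 499 × 3/16 = 93.5625
  sepia-eyed dumpy-winged: 499 × 1/16 = 31.1875
χ² = Σ (O − E)² / E
  red-eyed long-winged: (307 − 280.6875)² / 280.6875 = 2.4666
  red-eyed dumpy-winged: (89 − 93.5625)² / 93.5625 = 0.2225
  sepia-eyed long-winged: (69 − 93.5625)² / 93.5625 = 6.4483
  sepia-eyed dumpy-winged: (34 − 31.1875)² / 31.1875 = 0.2536
χ² = 2.4666 + 0.2225 + 6.4483 + 0.2536 = 9.391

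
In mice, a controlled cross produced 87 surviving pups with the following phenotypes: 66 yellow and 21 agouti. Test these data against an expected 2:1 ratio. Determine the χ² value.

3.310

Total ratio parts = 3. Expected numbers out of 87:
  yellow: 87 × 2/3 = 58
  agouti: 87 × 1/3 = 29
χ² = Σ (O − E)² / E
  yellow: (66 − 58)² / 58 = 1.1034
  agouti: (21 − 29)² / 29 = 2.2069
χ² = 1.1034 + 2.2069 = 3.3103 ≈ 3.310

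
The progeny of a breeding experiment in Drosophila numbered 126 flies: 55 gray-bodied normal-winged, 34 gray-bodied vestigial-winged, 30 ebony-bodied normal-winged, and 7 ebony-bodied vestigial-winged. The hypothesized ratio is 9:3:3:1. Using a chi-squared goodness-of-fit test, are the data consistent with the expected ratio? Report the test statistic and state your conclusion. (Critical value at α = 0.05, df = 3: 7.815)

9.929; not consistent

The 9:3:3:1 ratio has 16 parts, so with N = 126 the expected counts are:
  gray-bodied normal-winged: 126 × 9/16 = 70.875
  gray-bodied vestigial-winged: 126 × 3/16 = 23.625
  ebony-bodied normal-winged: 126 × 3/16 = 23.625
  ebony-bodied vestigial-winged: 126 × 1/16 = 7.875
χ² = Σ (O − E)² / E
  gray-bodied normal-winged: (55 − 70.875)² / 70.875 = 3.5558
  gray-bodied vestigial-winged: (34 − 23.625)² / 23.625 = 4.5562
  ebony-bodied normal-winged: (30 − 23.625)² / 23.625 = 1.7202
  ebony-bodied vestigial-winged: (7 − 7.875)² / 7.875 = 0.0972
χ² = 3.5558 + 4.5562 + 1.7202 + 0.0972 = 9.9294 ≈ 9.929
Degrees of freedom = 4 − 1 = 3; critical value at α = 0.05 is 7.815.
Since 9.929 > 7.815, we reject the null hypothesis — the data do not fit the 9:3:3:1 ratio.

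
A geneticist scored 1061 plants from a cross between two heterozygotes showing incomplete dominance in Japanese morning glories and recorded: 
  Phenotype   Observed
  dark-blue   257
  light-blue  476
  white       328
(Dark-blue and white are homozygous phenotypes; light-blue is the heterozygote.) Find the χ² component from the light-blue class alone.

With incomplete dominance, a heterozygote × heterozygote cross gives a 1:2:1 phenotypic ratio.
The 1:2:1 ratio has 4 parts, so with N = 1061 the expected counts are:
  dark-blue: 1061 × 1/4 = 265.25
  light-blue: 1061 × 2/4 = 530.5
  white: 1061 × 1/4 = 265.25
Contribution of light-blue: (476 − 530.5)² / 530.5 = 5.5990

5.599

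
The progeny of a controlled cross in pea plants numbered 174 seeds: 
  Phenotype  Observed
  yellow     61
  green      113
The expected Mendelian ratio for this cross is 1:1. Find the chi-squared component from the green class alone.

7.770

Total ratio parts = 2. Expected numbers out of 174:
  yellow: 174 × 1/2 = 87
  green: 174 × 1/2 = 87
Contribution of green: (113 − 87)² / 87 = 7.7701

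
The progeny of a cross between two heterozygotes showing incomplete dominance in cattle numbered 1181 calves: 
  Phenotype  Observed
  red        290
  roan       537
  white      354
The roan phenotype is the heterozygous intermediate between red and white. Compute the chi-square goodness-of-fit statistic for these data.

16.631

With incomplete dominance, a heterozygote × heterozygote cross gives a 1:2:1 phenotypic ratio.
The 1:2:1 ratio has 4 parts, so with N = 1181 the expected counts are:
  red: 1181 × 1/4 = 295.25
  roan: 1181 × 2/4 = 590.5
  white: 1181 × 1/4 = 295.25
χ² = Σ (O − E)² / E
  red: (290 − 295.25)² / 295.25 = 0.0934
  roan: (537 − 590.5)² / 590.5 = 4.8472
  white: (354 − 295.25)² / 295.25 = 11.6903
χ² = 0.0934 + 4.8472 + 11.6903 = 16.6309 ≈ 16.631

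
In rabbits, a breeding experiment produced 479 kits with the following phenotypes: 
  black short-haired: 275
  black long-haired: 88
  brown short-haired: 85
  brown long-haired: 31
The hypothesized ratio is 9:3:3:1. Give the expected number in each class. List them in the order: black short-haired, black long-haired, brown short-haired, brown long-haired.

The 9:3:3:1 ratio has 16 parts, so with N = 479 the expected counts are:
  black short-haired: 479 × 9/16 = 269.4375
  black long-haired: 479 × 3/16 = 89.8125
  brown short-haired: 479 × 3/16 = 89.8125
  brown long-haired: 479 × 1/16 = 29.9375

269.4375, 89.8125, 89.8125, 29.9375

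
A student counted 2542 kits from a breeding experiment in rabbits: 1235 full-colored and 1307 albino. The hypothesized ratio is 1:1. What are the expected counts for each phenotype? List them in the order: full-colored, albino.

Expected counts for N = 2542 under a 1:1 ratio (total parts = 2):
  full-colored: 2542 × 1/2 = 1271
  albino: 2542 × 1/2 = 1271

1271, 1271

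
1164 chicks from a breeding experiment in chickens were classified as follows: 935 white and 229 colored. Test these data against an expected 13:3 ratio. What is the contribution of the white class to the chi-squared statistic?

0.122

Under the 13:3 hypothesis (Σ ratio = 16, N = 1164):
  white: 1164 × 13/16 = 945.75
  colored: 1164 × 3/16 = 218.25
Contribution of white: (935 − 945.75)² / 945.75 = 0.1222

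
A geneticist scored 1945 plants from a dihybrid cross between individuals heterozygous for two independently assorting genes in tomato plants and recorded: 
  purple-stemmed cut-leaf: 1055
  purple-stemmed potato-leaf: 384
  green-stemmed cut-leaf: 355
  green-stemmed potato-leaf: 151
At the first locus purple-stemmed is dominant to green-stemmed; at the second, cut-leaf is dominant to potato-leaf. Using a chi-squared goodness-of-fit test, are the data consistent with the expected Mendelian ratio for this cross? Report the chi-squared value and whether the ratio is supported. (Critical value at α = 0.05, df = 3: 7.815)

9.803; not consistent

A dihybrid F₂ with independent assortment and complete dominance at both loci gives a 9:3:3:1 phenotypic ratio.
The 9:3:3:1 ratio has 16 parts, so with N = 1945 the expected counts are:
  purple-stemmed cut-leaf: 1945 × 9/16 = 1094.0625
  purple-stemmed potato-leaf: 1945 × 3/16 = 364.6875
  green-stemmed cut-leaf: 1945 × 3/16 = 364.6875
  green-stemmed potato-leaf: 1945 × 1/16 = 121.5625
χ² = Σ (O − E)² / E
  purple-stemmed cut-leaf: (1055 − 1094.0625)² / 1094.0625 = 1.3947
  purple-stemmed potato-leaf: (384 − 364.6875)² / 364.6875 = 1.0227
  green-stemmed cut-leaf: (355 − 364.6875)² / 364.6875 = 0.2573
  green-stemmed potato-leaf: (151 − 121.5625)² / 121.5625 = 7.1286
χ² = 1.3947 + 1.0227 + 0.2573 + 7.1286 = 9.8033 ≈ 9.803
Degrees of freedom = 4 − 1 = 3; critical value at α = 0.05 is 7.815.
Since 9.803 > 7.815, we reject the null hypothesis — the data do not fit the 9:3:3:1 ratio.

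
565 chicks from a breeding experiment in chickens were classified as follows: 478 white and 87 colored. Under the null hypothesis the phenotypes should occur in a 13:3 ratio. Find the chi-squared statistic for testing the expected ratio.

4.167

The 13:3 ratio has 16 parts, so with N = 565 the expected counts are:
  white: 565 × 13/16 = 459.0625
  colored: 565 × 3/16 = 105.9375
χ² = Σ (O − E)² / E
  white: (478 − 459.0625)² / 459.0625 = 0.7812
  colored: (87 − 105.9375)² / 105.9375 = 3.3853
χ² = 0.7812 + 3.3853 = 4.1665 ≈ 4.167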